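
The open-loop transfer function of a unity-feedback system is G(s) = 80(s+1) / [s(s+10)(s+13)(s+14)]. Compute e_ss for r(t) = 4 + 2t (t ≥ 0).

45.5

System type = 1 (one pole at s=0). By superposition:
  • 4: tracked with zero error.
  • 2t: e_ss = 2/K_v with K_v=4/91 → 45.5.
Total e_ss = 45.5.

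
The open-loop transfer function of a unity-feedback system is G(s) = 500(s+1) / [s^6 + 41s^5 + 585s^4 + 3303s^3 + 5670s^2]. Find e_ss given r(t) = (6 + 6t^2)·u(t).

Lowest-order denominator term is 5670s^2, so the open loop has 2 poles at the origin → type 2 system. By superposition:
  • 6: tracked with zero error.
  • 6t^2: e_ss = 12/K_a with K_a=50/567 → 136.08.
Total e_ss = 136.08.

136.08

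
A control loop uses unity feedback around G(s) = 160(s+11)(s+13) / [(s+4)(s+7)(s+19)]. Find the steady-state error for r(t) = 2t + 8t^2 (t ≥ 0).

infinity

System type = 0 (no poles at s=0). Treating each term separately:
  • 2t: a type-0 system cannot track it, e_ss → ∞.
  • 8t^2: a type-0 system cannot track it, e_ss → ∞.
The unbounded component dominates.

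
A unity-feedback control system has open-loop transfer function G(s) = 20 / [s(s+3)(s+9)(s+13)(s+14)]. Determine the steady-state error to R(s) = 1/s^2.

One free integrator in G(s): this is a type 1 system.
K_v = lim_{s→0} s·G(s) = 20 / (3·9·13·14) = 10/2457.
e_ss = 1/K_v = 1/(10/2457) = 245.7.

245.7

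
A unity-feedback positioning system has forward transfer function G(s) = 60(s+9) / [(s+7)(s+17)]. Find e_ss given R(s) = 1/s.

The open loop has no poles at the origin → type 0 system.
K_p = lim_{s→0} G(s) = 60·9 / (7·17) = 540/119.
e_ss = 1/(1 + K_p) = 1/(659/119) = 119/659.

119/659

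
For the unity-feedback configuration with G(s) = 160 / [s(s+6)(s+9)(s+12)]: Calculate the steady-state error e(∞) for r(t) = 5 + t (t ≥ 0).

G(s) has one factor of s in the denominator, so the system is type 1. Treating each term separately:
  • 5: tracked with zero error.
  • t: e_ss = 1/K_v with K_v=20/81 → 4.05.
Total e_ss = 4.05.

4.05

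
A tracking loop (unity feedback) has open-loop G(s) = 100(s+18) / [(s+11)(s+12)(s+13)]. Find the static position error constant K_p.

150/143

No free integrators in G(s): this is a type 0 system.
K_p = lim_{s→0} G(s) = 100·18 / (11·12·13) = 150/143.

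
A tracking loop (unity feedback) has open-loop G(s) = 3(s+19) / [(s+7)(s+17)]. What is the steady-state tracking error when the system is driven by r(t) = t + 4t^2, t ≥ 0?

The open loop has no poles at the origin → type 0 system. Taking each input component in turn:
  • t: a type-0 system cannot track it, e_ss → ∞.
  • 4t^2: a type-0 system cannot track it, e_ss → ∞.
The unbounded component dominates.

infinity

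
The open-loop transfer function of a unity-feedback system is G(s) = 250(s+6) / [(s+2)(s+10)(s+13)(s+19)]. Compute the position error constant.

75/247

G(s) has no factors of s in the denominator, so the system is type 0.
K_p = lim_{s→0} G(s) = 250·6 / (2·10·13·19) = 75/247.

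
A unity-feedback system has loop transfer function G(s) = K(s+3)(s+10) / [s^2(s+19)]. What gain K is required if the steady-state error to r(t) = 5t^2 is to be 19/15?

5

The open loop has two poles at the origin → type 2 system.
K_a = lim_{s→0} s^2·G(s) = K·3·10 / (19) = (30/19)·K.
e_ss = 10/K_a = 19/15 ⇒ K_a = 150/19 ⇒ K = (150/19)/(30/19) = 5.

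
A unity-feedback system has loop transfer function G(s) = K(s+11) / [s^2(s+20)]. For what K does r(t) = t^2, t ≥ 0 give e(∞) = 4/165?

System type = 2 (two poles at s=0).
K_a = lim_{s→0} s^2·G(s) = K·11 / (20) = 0.55·K.
e_ss = 2/K_a = 4/165 ⇒ K_a = 82.5 ⇒ K = 82.5/0.55 = 150.

150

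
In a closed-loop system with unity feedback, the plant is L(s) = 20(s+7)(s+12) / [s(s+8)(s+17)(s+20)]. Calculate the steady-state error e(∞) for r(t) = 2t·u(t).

One free integrator in L(s): this is a type 1 system.
K_v = lim_{s→0} s·L(s) = 20·7·12 / (8·17·20) = 21/34.
e_ss = 2/K_v = 2/(21/34) = 68/21.

68/21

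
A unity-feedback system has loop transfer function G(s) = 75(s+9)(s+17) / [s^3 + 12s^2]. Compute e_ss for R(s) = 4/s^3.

16/3825

The denominator has no term below 12s^2 — 2 poles at s=0, type 2.
K_a = lim_{s→0} s^2·G(s) = 75·9·17 / 12 = 956.25.
r(t) = 2t^2 gives R(s) = 4/s^3.
e_ss = 4/K_a = 4/956.25 = 16/3825.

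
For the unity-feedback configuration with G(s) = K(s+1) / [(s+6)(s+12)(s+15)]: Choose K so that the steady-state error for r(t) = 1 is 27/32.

No free integrators in G(s): this is a type 0 system.
K_p = lim_{s→0} G(s) = K·1 / (6·12·15) = (1/1080)·K.
e_ss = 1/(1 + K_p) = 27/32 ⇒ 1 + (1/1080)·K = 32/27 ⇒ K = 200.

200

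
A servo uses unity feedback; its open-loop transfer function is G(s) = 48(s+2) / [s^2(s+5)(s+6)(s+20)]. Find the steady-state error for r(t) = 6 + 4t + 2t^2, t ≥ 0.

25

G(s) has two factors of s in the denominator, so the system is type 2. By superposition:
  • 6: tracked with zero error.
  • 4t: tracked with zero error.
  • 2t^2: e_ss = 4/K_a with K_a=0.16 → 25.
Total e_ss = 25.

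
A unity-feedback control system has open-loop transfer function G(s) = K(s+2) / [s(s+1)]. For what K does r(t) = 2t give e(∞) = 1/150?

G(s) has one factor of s in the denominator, so the system is type 1.
K_v = lim_{s→0} s·G(s) = K·2 / (1) = 2·K.
e_ss = 2/K_v = 1/150 ⇒ K_v = 300 ⇒ K = 300/2 = 150.

150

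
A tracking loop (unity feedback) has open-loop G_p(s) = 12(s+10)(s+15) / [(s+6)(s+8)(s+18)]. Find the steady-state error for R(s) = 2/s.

The open loop has no poles at the origin → type 0 system.
K_p = lim_{s→0} G_p(s) = 12·10·15 / (6·8·18) = 25/12.
e_ss = 2/(1 + K_p) = 2/(37/12) = 24/37.

24/37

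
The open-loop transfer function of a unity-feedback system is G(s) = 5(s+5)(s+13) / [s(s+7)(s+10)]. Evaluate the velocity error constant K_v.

The open loop has one pole at the origin → type 1 system.
K_v = lim_{s→0} s·G(s) = 5·5·13 / (7·10) = 65/14.

65/14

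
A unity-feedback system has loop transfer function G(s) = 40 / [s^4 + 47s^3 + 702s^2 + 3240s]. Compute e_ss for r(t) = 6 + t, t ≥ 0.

81

Factoring s from the denominator leaves a polynomial with constant term 3240, so the system is type 1. By superposition:
  • 6: tracked with zero error.
  • t: e_ss = 1/K_v with K_v=1/81 → 81.
Total e_ss = 81.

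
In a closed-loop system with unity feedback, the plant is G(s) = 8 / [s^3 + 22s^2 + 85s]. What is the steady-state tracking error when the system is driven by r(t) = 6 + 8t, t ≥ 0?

The denominator has no term below 85s — 1 pole at s=0, type 1. Taking each input component in turn:
  • 6: tracked with zero error.
  • 8t: e_ss = 8/K_v with K_v=8/85 → 85.
Total e_ss = 85.

85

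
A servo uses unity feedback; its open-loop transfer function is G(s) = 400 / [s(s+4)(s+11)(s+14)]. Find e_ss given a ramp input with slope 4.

6.16

The open loop has one pole at the origin → type 1 system.
K_v = lim_{s→0} s·G(s) = 400 / (4·11·14) = 50/77.
e_ss = 4/K_v = 4/(50/77) = 6.16.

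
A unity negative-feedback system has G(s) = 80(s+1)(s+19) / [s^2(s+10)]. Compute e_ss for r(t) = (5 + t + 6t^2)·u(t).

3/38

G(s) has two factors of s in the denominator, so the system is type 2. By superposition:
  • 5: tracked with zero error.
  • t: tracked with zero error.
  • 6t^2: e_ss = 12/K_a with K_a=152 → 3/38.
Total e_ss = 3/38.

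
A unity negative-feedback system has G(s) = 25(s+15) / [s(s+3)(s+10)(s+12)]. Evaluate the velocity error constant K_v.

System type = 1 (one pole at s=0).
K_v = lim_{s→0} s·G(s) = 25·15 / (3·10·12) = 25/24.

25/24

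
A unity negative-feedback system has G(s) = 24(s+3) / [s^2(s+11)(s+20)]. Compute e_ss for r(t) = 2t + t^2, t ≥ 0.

55/9

The open loop has two poles at the origin → type 2 system. Treating each term separately:
  • 2t: tracked with zero error.
  • t^2: e_ss = 2/K_a with K_a=18/55 → 55/9.
Total e_ss = 55/9.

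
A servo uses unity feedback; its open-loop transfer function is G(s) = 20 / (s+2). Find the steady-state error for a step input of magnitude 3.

3/11

G(s) has no factors of s in the denominator, so the system is type 0.
K_p = lim_{s→0} G(s) = 20 / (2) = 10.
e_ss = 3/(1 + K_p) = 3/11.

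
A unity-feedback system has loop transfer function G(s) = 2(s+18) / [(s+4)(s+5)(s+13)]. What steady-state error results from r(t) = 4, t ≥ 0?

130/37

The open loop has no poles at the origin → type 0 system.
K_p = lim_{s→0} G(s) = 2·18 / (4·5·13) = 9/65.
e_ss = 4/(1 + K_p) = 4/(74/65) = 130/37.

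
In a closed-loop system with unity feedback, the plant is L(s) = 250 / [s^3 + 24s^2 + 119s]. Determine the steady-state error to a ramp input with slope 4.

1.904

Lowest-order denominator term is 119s, so the open loop has 1 pole at the origin → type 1 system.
K_v = lim_{s→0} s·L(s) = 250 / 119 = 250/119.
e_ss = 4/K_v = 4/(250/119) = 1.904.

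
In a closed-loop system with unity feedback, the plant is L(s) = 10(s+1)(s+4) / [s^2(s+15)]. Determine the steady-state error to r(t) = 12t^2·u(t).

9

Two free integrators in L(s): this is a type 2 system.
K_a = lim_{s→0} s^2·L(s) = 10·1·4 / (15) = 8/3.
r(t) = 12t^2 gives R(s) = 24/s^3.
e_ss = 24/K_a = 24/(8/3) = 9.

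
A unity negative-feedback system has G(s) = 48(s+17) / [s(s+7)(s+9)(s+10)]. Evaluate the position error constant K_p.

K_p = lim_{s→0} G(s); with 1 pole at the origin the limit diverges, so K_p = ∞.

infinity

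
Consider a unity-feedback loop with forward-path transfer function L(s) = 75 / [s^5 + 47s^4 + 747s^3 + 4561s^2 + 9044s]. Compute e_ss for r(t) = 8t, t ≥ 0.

72352/75

Lowest-order denominator term is 9044s, so the open loop has 1 pole at the origin → type 1 system.
K_v = lim_{s→0} s·L(s) = 75 / 9044 = 75/9044.
e_ss = 8/K_v = 8/(75/9044) = 72352/75.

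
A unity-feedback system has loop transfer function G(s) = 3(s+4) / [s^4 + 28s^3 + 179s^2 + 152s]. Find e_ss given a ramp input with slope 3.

38

The denominator has no term below 152s — 1 pole at s=0, type 1.
K_v = lim_{s→0} s·G(s) = 3·4 / 152 = 3/38.
e_ss = 3/K_v = 3/(3/38) = 38.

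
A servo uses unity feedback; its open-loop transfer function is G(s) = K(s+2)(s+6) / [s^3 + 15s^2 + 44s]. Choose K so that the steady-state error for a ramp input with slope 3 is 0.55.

The denominator has no term below 44s — 1 pole at s=0, type 1.
K_v = lim_{s→0} s·G(s) = K·2·6 / 44 = (3/11)·K.
e_ss = 3/K_v = 0.55 ⇒ K_v = 60/11 ⇒ K = (60/11)/(3/11) = 20.

20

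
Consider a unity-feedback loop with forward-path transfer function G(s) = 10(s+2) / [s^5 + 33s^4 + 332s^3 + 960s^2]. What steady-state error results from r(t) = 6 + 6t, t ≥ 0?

0

The denominator has no term below 960s^2 — 2 poles at s=0, type 2. Taking each input component in turn:
  • 6: tracked with zero error.
  • 6t: tracked with zero error.
Total e_ss = 0.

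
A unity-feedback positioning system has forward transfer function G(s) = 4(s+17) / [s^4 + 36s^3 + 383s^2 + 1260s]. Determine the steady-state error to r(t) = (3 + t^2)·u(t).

infinity

Lowest-order denominator term is 1260s, so the open loop has 1 pole at the origin → type 1 system. By superposition:
  • 3: tracked with zero error.
  • t^2: a type-1 system cannot track it, e_ss → ∞.
The unbounded component dominates.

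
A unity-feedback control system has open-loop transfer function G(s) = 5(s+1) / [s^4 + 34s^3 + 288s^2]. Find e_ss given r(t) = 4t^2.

Lowest-order denominator term is 288s^2, so the open loop has 2 poles at the origin → type 2 system.
K_a = lim_{s→0} s^2·G(s) = 5·1 / 288 = 5/288.
r(t) = 4t^2 gives R(s) = 8/s^3.
e_ss = 8/K_a = 8/(5/288) = 460.8.

460.8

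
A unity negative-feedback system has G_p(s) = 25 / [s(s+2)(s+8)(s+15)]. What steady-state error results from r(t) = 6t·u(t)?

57.6

The open loop has one pole at the origin → type 1 system.
K_v = lim_{s→0} s·G_p(s) = 25 / (2·8·15) = 5/48.
e_ss = 6/K_v = 6/(5/48) = 57.6.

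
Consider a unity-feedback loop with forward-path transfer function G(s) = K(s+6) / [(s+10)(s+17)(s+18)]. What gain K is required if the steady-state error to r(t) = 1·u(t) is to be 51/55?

40

No free integrators in G(s): this is a type 0 system.
K_p = lim_{s→0} G(s) = K·6 / (10·17·18) = (1/510)·K.
e_ss = 1/(1 + K_p) = 51/55 ⇒ 1 + (1/510)·K = 55/51 ⇒ K = 40.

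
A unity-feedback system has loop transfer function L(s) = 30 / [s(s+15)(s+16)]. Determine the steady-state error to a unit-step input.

One free integrator in L(s): this is a type 1 system.
K_p = ∞ for a type-1 system; e_ss to a step is zero.

0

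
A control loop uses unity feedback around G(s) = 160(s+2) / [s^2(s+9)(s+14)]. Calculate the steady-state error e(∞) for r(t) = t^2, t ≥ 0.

0.7875

Two free integrators in G(s): this is a type 2 system.
K_a = lim_{s→0} s^2·G(s) = 160·2 / (9·14) = 160/63.
r(t) = t^2 gives R(s) = 2/s^3.
e_ss = 2/K_a = 2/(160/63) = 0.7875.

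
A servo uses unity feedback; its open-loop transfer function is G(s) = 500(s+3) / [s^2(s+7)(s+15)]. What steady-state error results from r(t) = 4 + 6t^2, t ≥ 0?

0.84

System type = 2 (two poles at s=0). Taking each input component in turn:
  • 4: tracked with zero error.
  • 6t^2: e_ss = 12/K_a with K_a=100/7 → 0.84.
Total e_ss = 0.84.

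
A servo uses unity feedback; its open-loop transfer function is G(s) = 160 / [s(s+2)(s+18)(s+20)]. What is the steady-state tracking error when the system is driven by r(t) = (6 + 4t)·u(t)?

18

The open loop has one pole at the origin → type 1 system. By superposition:
  • 6: tracked with zero error.
  • 4t: e_ss = 4/K_v with K_v=2/9 → 18.
Total e_ss = 18.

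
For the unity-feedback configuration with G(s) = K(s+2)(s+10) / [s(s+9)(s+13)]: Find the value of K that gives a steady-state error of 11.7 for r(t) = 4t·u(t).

2

One free integrator in G(s): this is a type 1 system.
K_v = lim_{s→0} s·G(s) = K·2·10 / (9·13) = (20/117)·K.
e_ss = 4/K_v = 11.7 ⇒ K_v = 40/117 ⇒ K = (40/117)/(20/117) = 2.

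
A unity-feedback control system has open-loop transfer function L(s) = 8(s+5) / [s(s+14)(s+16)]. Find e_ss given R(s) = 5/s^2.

L(s) has one factor of s in the denominator, so the system is type 1.
K_v = lim_{s→0} s·L(s) = 8·5 / (14·16) = 5/28.
e_ss = 5/K_v = 5/(5/28) = 28.

28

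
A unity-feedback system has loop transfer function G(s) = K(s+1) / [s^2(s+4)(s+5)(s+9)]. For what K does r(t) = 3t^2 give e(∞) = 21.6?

50

G(s) has two factors of s in the denominator, so the system is type 2.
K_a = lim_{s→0} s^2·G(s) = K·1 / (4·5·9) = (1/180)·K.
e_ss = 6/K_a = 21.6 ⇒ K_a = 5/18 ⇒ K = (5/18)/(1/180) = 50.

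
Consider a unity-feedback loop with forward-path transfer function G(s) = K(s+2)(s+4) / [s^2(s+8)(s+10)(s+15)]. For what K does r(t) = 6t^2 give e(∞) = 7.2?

System type = 2 (two poles at s=0).
K_a = lim_{s→0} s^2·G(s) = K·2·4 / (8·10·15) = (1/150)·K.
e_ss = 12/K_a = 7.2 ⇒ K_a = 5/3 ⇒ K = (5/3)/(1/150) = 250.

250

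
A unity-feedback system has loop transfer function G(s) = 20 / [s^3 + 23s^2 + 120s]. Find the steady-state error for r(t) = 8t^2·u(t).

infinity

Factoring s from the denominator leaves a polynomial with constant term 120, so the system is type 1.
For a type-1 system K_a = 0, so e_ss to a parabolic input is unbounded.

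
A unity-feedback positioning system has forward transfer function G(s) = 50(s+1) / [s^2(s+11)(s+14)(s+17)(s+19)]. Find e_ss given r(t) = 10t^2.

The open loop has two poles at the origin → type 2 system.
K_a = lim_{s→0} s^2·G(s) = 50·1 / (11·14·17·19) = 25/24871.
r(t) = 10t^2 gives R(s) = 20/s^3.
e_ss = 20/K_a = 20/(25/24871) = 19896.8.

19896.8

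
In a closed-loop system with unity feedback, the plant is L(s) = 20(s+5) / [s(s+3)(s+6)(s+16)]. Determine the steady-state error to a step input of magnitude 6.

0

L(s) has one factor of s in the denominator, so the system is type 1.
A type-1 system has K_p = ∞, so it tracks a step input with zero steady-state error.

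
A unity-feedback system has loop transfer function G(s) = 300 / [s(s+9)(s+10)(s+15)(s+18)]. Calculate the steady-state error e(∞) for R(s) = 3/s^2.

243

System type = 1 (one pole at s=0).
K_v = lim_{s→0} s·G(s) = 300 / (9·10·15·18) = 1/81.
e_ss = 3/K_v = 3/(1/81) = 243.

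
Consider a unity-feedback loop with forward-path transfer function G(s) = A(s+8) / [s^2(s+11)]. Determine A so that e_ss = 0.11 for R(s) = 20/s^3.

250

System type = 2 (two poles at s=0).
K_a = lim_{s→0} s^2·G(s) = A·8 / (11) = (8/11)·A.
e_ss = 20/K_a = 0.11 ⇒ K_a = 2000/11 ⇒ A = (2000/11)/(8/11) = 250.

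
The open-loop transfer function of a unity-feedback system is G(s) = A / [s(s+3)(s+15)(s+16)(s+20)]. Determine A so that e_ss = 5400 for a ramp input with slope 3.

The open loop has one pole at the origin → type 1 system.
K_v = lim_{s→0} s·G(s) = A / (3·15·16·20) = (1/14400)·A.
e_ss = 3/K_v = 5400 ⇒ K_v = 1/1800 ⇒ A = (1/1800)/(1/14400) = 8.

8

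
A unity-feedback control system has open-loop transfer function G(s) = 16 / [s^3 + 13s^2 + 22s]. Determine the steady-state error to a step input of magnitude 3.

The denominator has no term below 22s — 1 pole at s=0, type 1.
A type-1 system has K_p = ∞, so it tracks a step input with zero steady-state error.

0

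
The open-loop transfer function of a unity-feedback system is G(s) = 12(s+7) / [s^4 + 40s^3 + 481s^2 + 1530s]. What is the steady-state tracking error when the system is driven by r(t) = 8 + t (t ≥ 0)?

255/14

Factoring s from the denominator leaves a polynomial with constant term 1530, so the system is type 1. By superposition:
  • 8: tracked with zero error.
  • t: e_ss = 1/K_v with K_v=14/255 → 255/14.
Total e_ss = 255/14.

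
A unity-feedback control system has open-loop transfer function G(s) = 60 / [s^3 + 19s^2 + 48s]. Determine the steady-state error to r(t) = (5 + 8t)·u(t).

6.4

The denominator has no term below 48s — 1 pole at s=0, type 1. Treating each term separately:
  • 5: tracked with zero error.
  • 8t: e_ss = 8/K_v with K_v=1.25 → 6.4.
Total e_ss = 6.4.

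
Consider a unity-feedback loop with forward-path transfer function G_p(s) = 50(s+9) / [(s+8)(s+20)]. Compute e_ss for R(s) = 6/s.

System type = 0 (no poles at s=0).
K_p = lim_{s→0} G_p(s) = 50·9 / (8·20) = 2.8125.
e_ss = 6/(1 + K_p) = 6/3.8125 = 96/61.

96/61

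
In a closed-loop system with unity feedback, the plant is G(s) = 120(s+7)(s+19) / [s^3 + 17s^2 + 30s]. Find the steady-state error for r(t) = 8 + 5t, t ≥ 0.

Lowest-order denominator term is 30s, so the open loop has 1 pole at the origin → type 1 system. Treating each term separately:
  • 8: tracked with zero error.
  • 5t: e_ss = 5/K_v with K_v=532 → 5/532.
Total e_ss = 5/532.

5/532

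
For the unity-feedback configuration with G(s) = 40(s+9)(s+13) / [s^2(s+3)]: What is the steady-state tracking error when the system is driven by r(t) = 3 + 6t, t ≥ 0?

0

Two free integrators in G(s): this is a type 2 system. By superposition:
  • 3: tracked with zero error.
  • 6t: tracked with zero error.
Total e_ss = 0.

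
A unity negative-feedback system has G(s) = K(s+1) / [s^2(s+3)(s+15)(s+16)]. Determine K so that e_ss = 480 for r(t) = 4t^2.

12

G(s) has two factors of s in the denominator, so the system is type 2.
K_a = lim_{s→0} s^2·G(s) = K·1 / (3·15·16) = (1/720)·K.
e_ss = 8/K_a = 480 ⇒ K_a = 1/60 ⇒ K = (1/60)/(1/720) = 12.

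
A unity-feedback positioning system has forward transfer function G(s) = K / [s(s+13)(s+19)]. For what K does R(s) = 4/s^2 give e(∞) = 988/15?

15

The open loop has one pole at the origin → type 1 system.
K_v = lim_{s→0} s·G(s) = K / (13·19) = (1/247)·K.
e_ss = 4/K_v = 988/15 ⇒ K_v = 15/247 ⇒ K = (15/247)/(1/247) = 15.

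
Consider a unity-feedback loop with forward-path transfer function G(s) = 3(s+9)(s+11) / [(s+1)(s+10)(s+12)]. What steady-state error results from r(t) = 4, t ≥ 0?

160/139

The open loop has no poles at the origin → type 0 system.
K_p = lim_{s→0} G(s) = 3·9·11 / (1·10·12) = 2.475.
e_ss = 4/(1 + K_p) = 4/3.475 = 160/139.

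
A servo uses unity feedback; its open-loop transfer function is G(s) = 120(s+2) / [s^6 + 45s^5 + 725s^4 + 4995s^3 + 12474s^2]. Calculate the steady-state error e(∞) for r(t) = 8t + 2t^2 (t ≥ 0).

207.9

Factoring s^2 from the denominator leaves a polynomial with constant term 12474, so the system is type 2. Taking each input component in turn:
  • 8t: tracked with zero error.
  • 2t^2: e_ss = 4/K_a with K_a=40/2079 → 207.9.
Total e_ss = 207.9.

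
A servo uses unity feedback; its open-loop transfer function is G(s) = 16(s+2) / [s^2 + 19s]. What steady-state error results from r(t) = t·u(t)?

19/32

Lowest-order denominator term is 19s, so the open loop has 1 pole at the origin → type 1 system.
K_v = lim_{s→0} s·G(s) = 16·2 / 19 = 32/19.
e_ss = 1/K_v = 1/(32/19) = 19/32.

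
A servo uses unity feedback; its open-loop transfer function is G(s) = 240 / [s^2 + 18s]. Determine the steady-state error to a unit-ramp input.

0.075

Lowest-order denominator term is 18s, so the open loop has 1 pole at the origin → type 1 system.
K_v = lim_{s→0} s·G(s) = 240 / 18 = 40/3.
e_ss = 1/K_v = 1/(40/3) = 0.075.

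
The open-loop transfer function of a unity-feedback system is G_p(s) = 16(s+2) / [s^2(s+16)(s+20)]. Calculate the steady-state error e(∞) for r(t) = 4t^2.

System type = 2 (two poles at s=0).
K_a = lim_{s→0} s^2·G_p(s) = 16·2 / (16·20) = 0.1.
r(t) = 4t^2 gives R(s) = 8/s^3.
e_ss = 8/K_a = 8/0.1 = 80.

80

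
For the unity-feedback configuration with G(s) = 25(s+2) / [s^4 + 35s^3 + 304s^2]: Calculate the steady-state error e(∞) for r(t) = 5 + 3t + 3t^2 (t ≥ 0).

The denominator has no term below 304s^2 — 2 poles at s=0, type 2. Treating each term separately:
  • 5: tracked with zero error.
  • 3t: tracked with zero error.
  • 3t^2: e_ss = 6/K_a with K_a=25/152 → 36.48.
Total e_ss = 36.48.

36.48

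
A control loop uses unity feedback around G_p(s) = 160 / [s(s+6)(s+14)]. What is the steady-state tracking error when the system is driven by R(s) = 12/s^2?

G_p(s) has one factor of s in the denominator, so the system is type 1.
K_v = lim_{s→0} s·G_p(s) = 160 / (6·14) = 40/21.
e_ss = 12/K_v = 12/(40/21) = 6.3.

6.3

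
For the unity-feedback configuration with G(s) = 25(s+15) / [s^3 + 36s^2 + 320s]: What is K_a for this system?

0

Lowest-order denominator term is 320s, so the open loop has 1 pole at the origin → type 1 system.
K_a = lim_{s→0} s^2·G(s) = 0 (the extra factor of s kills the finite limit).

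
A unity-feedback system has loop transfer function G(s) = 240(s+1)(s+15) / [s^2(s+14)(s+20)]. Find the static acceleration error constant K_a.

Two free integrators in G(s): this is a type 2 system.
K_a = lim_{s→0} s^2·G(s) = 240·1·15 / (14·20) = 90/7.

90/7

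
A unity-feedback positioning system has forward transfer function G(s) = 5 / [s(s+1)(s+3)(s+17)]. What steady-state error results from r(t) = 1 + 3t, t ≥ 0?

G(s) has one factor of s in the denominator, so the system is type 1. By superposition:
  • 1: tracked with zero error.
  • 3t: e_ss = 3/K_v with K_v=5/51 → 30.6.
Total e_ss = 30.6.

30.6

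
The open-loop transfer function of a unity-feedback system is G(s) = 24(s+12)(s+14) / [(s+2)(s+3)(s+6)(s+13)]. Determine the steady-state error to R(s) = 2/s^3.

G(s) has no factors of s in the denominator, so the system is type 0.
K_a = lim_{s→0} s^2·G(s) = 0; the steady-state error to this parabolic input grows without bound.

infinity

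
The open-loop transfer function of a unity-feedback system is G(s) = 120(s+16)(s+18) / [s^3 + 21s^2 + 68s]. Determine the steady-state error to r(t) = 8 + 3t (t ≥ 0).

The denominator has no term below 68s — 1 pole at s=0, type 1. Taking each input component in turn:
  • 8: tracked with zero error.
  • 3t: e_ss = 3/K_v with K_v=8640/17 → 17/2880.
Total e_ss = 17/2880.

17/2880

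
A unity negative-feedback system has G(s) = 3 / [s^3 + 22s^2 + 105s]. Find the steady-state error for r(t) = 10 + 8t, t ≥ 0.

280

Factoring s from the denominator leaves a polynomial with constant term 105, so the system is type 1. By superposition:
  • 10: tracked with zero error.
  • 8t: e_ss = 8/K_v with K_v=1/35 → 280.
Total e_ss = 280.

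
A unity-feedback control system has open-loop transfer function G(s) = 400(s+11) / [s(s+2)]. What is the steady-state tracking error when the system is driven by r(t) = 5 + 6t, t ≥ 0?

One free integrator in G(s): this is a type 1 system. By superposition:
  • 5: tracked with zero error.
  • 6t: e_ss = 6/K_v with K_v=2200 → 3/1100.
Total e_ss = 3/1100.

3/1100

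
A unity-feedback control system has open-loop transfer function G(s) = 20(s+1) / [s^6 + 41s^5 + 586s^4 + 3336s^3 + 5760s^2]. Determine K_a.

The denominator has no term below 5760s^2 — 2 poles at s=0, type 2.
K_a = lim_{s→0} s^2·G(s) = 20·1 / 5760 = 1/288.

1/288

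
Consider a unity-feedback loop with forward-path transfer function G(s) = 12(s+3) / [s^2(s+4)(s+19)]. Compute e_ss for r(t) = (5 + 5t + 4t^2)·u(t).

152/9

The open loop has two poles at the origin → type 2 system. Treating each term separately:
  • 5: tracked with zero error.
  • 5t: tracked with zero error.
  • 4t^2: e_ss = 8/K_a with K_a=9/19 → 152/9.
Total e_ss = 152/9.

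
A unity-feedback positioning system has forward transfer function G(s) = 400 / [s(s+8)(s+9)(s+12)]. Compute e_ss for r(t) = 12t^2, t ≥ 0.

System type = 1 (one pole at s=0).
K_a = lim_{s→0} s^2·G(s) = 0; the steady-state error to this parabolic input grows without bound.

infinity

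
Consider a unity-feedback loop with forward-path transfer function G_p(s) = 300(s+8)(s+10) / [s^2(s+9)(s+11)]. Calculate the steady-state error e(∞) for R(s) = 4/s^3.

Two free integrators in G_p(s): this is a type 2 system.
K_a = lim_{s→0} s^2·G_p(s) = 300·8·10 / (9·11) = 8000/33.
r(t) = 2t^2 gives R(s) = 4/s^3.
e_ss = 4/K_a = 4/(8000/33) = 0.0165.

0.0165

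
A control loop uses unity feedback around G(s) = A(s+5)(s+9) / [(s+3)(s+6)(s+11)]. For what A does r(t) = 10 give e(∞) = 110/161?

G(s) has no factors of s in the denominator, so the system is type 0.
K_p = lim_{s→0} G(s) = A·5·9 / (3·6·11) = (5/22)·A.
e_ss = 10/(1 + K_p) = 110/161 ⇒ 1 + (5/22)·A = 161/11 ⇒ A = 60.

60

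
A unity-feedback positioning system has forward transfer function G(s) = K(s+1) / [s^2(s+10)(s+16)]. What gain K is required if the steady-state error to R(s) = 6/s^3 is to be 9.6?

Two free integrators in G(s): this is a type 2 system.
K_a = lim_{s→0} s^2·G(s) = K·1 / (10·16) = (1/160)·K.
e_ss = 6/K_a = 9.6 ⇒ K_a = 0.625 ⇒ K = 0.625/(1/160) = 100.

100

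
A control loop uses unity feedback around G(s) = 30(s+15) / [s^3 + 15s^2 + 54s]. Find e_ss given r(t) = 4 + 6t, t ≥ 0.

0.72

Lowest-order denominator term is 54s, so the open loop has 1 pole at the origin → type 1 system. Treating each term separately:
  • 4: tracked with zero error.
  • 6t: e_ss = 6/K_v with K_v=25/3 → 0.72.
Total e_ss = 0.72.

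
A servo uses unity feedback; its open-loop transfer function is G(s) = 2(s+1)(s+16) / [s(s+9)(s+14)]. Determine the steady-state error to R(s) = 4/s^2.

15.75

G(s) has one factor of s in the denominator, so the system is type 1.
K_v = lim_{s→0} s·G(s) = 2·1·16 / (9·14) = 16/63.
e_ss = 4/K_v = 4/(16/63) = 15.75.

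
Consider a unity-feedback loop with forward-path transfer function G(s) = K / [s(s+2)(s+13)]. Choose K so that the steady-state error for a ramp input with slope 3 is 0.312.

250

The open loop has one pole at the origin → type 1 system.
K_v = lim_{s→0} s·G(s) = K / (2·13) = (1/26)·K.
e_ss = 3/K_v = 0.312 ⇒ K_v = 125/13 ⇒ K = (125/13)/(1/26) = 250.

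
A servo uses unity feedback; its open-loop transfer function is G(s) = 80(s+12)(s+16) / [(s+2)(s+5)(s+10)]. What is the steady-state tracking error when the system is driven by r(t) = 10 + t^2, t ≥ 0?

infinity

The open loop has no poles at the origin → type 0 system. Taking each input component in turn:
  • 10: e_ss = 10/(1+K_p) with K_p=153.6 → 50/773.
  • t^2: a type-0 system cannot track it, e_ss → ∞.
The unbounded component dominates.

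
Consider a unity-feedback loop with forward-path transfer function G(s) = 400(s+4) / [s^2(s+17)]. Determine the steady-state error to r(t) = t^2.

17/800

System type = 2 (two poles at s=0).
K_a = lim_{s→0} s^2·G(s) = 400·4 / (17) = 1600/17.
r(t) = t^2 gives R(s) = 2/s^3.
e_ss = 2/K_a = 2/(1600/17) = 17/800.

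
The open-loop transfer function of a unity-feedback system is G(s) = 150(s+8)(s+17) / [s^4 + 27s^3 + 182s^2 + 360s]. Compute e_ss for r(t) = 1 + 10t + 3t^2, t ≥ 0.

Factoring s from the denominator leaves a polynomial with constant term 360, so the system is type 1. Treating each term separately:
  • 1: tracked with zero error.
  • 10t: e_ss = 10/K_v with K_v=170/3 → 3/17.
  • 3t^2: a type-1 system cannot track it, e_ss → ∞.
The unbounded component dominates.

infinity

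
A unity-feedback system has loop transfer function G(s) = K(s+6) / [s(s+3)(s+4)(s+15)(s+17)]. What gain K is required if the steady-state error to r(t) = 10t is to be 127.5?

The open loop has one pole at the origin → type 1 system.
K_v = lim_{s→0} s·G(s) = K·6 / (3·4·15·17) = (1/510)·K.
e_ss = 10/K_v = 127.5 ⇒ K_v = 4/51 ⇒ K = (4/51)/(1/510) = 40.

40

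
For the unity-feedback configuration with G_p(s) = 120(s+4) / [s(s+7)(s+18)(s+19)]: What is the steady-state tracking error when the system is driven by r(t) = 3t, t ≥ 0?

The open loop has one pole at the origin → type 1 system.
K_v = lim_{s→0} s·G_p(s) = 120·4 / (7·18·19) = 80/399.
e_ss = 3/K_v = 3/(80/399) = 14.9625.

14.9625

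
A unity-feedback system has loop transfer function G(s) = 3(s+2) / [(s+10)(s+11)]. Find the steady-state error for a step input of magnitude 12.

System type = 0 (no poles at s=0).
K_p = lim_{s→0} G(s) = 3·2 / (10·11) = 3/55.
e_ss = 12/(1 + K_p) = 12/(58/55) = 330/29.

330/29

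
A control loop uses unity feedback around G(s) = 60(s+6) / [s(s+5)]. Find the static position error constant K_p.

K_p = lim_{s→0} G(s); with 1 pole at the origin the limit diverges, so K_p = ∞.

infinity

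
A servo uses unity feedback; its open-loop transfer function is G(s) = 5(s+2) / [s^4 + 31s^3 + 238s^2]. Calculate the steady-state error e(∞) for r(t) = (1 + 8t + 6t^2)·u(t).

285.6

The denominator has no term below 238s^2 — 2 poles at s=0, type 2. Treating each term separately:
  • 1: tracked with zero error.
  • 8t: tracked with zero error.
  • 6t^2: e_ss = 12/K_a with K_a=5/119 → 285.6.
Total e_ss = 285.6.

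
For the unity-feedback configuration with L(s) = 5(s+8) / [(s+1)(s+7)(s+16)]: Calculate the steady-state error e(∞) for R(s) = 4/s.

The open loop has no poles at the origin → type 0 system.
K_p = lim_{s→0} L(s) = 5·8 / (1·7·16) = 5/14.
e_ss = 4/(1 + K_p) = 4/(19/14) = 56/19.

56/19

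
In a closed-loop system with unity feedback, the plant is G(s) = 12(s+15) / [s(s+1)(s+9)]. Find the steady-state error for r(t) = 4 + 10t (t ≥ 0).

0.5

The open loop has one pole at the origin → type 1 system. By superposition:
  • 4: tracked with zero error.
  • 10t: e_ss = 10/K_v with K_v=20 → 0.5.
Total e_ss = 0.5.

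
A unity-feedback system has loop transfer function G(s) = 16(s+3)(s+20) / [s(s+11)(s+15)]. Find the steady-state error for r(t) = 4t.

G(s) has one factor of s in the denominator, so the system is type 1.
K_v = lim_{s→0} s·G(s) = 16·3·20 / (11·15) = 64/11.
e_ss = 4/K_v = 4/(64/11) = 0.6875.

0.6875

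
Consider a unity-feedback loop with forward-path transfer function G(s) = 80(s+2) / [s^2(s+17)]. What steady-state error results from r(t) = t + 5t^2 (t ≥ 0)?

1.0625

The open loop has two poles at the origin → type 2 system. Taking each input component in turn:
  • t: tracked with zero error.
  • 5t^2: e_ss = 10/K_a with K_a=160/17 → 1.0625.
Total e_ss = 1.0625.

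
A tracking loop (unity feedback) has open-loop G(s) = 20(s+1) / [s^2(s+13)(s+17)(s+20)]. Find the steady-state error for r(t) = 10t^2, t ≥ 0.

Two free integrators in G(s): this is a type 2 system.
K_a = lim_{s→0} s^2·G(s) = 20·1 / (13·17·20) = 1/221.
r(t) = 10t^2 gives R(s) = 20/s^3.
e_ss = 20/K_a = 20/(1/221) = 4420.

4420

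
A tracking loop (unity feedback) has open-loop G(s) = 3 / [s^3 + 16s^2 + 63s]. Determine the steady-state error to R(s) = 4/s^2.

84

Factoring s from the denominator leaves a polynomial with constant term 63, so the system is type 1.
K_v = lim_{s→0} s·G(s) = 3 / 63 = 1/21.
e_ss = 4/K_v = 4/(1/21) = 84.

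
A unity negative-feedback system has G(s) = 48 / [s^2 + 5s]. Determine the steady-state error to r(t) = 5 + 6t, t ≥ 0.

0.625

Lowest-order denominator term is 5s, so the open loop has 1 pole at the origin → type 1 system. Taking each input component in turn:
  • 5: tracked with zero error.
  • 6t: e_ss = 6/K_v with K_v=9.6 → 0.625.
Total e_ss = 0.625.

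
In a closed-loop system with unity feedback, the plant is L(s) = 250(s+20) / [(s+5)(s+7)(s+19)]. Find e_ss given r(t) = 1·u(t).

133/1133

The open loop has no poles at the origin → type 0 system.
K_p = lim_{s→0} L(s) = 250·20 / (5·7·19) = 1000/133.
e_ss = 1/(1 + K_p) = 1/(1133/133) = 133/1133.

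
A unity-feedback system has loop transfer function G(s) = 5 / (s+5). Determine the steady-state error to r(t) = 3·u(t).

The open loop has no poles at the origin → type 0 system.
K_p = lim_{s→0} G(s) = 5 / (5) = 1.
e_ss = 3/(1 + K_p) = 3/2 = 1.5.

1.5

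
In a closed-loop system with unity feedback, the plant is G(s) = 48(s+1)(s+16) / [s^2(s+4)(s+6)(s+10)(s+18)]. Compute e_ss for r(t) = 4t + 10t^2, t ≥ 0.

112.5

The open loop has two poles at the origin → type 2 system. By superposition:
  • 4t: tracked with zero error.
  • 10t^2: e_ss = 20/K_a with K_a=8/45 → 112.5.
Total e_ss = 112.5.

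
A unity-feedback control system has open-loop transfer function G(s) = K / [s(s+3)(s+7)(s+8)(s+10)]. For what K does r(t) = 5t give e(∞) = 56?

The open loop has one pole at the origin → type 1 system.
K_v = lim_{s→0} s·G(s) = K / (3·7·8·10) = (1/1680)·K.
e_ss = 5/K_v = 56 ⇒ K_v = 5/56 ⇒ K = (5/56)/(1/1680) = 150.

150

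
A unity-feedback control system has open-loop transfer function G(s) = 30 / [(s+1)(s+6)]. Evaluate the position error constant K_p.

System type = 0 (no poles at s=0).
K_p = lim_{s→0} G(s) = 30 / (1·6) = 5.

5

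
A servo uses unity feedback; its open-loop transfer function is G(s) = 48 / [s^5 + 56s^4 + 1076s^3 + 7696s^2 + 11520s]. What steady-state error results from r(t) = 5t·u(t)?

Factoring s from the denominator leaves a polynomial with constant term 11520, so the system is type 1.
K_v = lim_{s→0} s·G(s) = 48 / 11520 = 1/240.
e_ss = 5/K_v = 5/(1/240) = 1200.

1200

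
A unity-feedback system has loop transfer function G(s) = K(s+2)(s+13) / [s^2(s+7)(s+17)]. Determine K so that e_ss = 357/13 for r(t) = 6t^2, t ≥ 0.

G(s) has two factors of s in the denominator, so the system is type 2.
K_a = lim_{s→0} s^2·G(s) = K·2·13 / (7·17) = (26/119)·K.
e_ss = 12/K_a = 357/13 ⇒ K_a = 52/119 ⇒ K = (52/119)/(26/119) = 2.

2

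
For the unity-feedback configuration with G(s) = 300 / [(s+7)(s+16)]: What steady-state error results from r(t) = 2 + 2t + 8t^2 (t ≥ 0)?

The open loop has no poles at the origin → type 0 system. Taking each input component in turn:
  • 2: e_ss = 2/(1+K_p) with K_p=75/28 → 56/103.
  • 2t: a type-0 system cannot track it, e_ss → ∞.
  • 8t^2: a type-0 system cannot track it, e_ss → ∞.
The unbounded component dominates.

infinity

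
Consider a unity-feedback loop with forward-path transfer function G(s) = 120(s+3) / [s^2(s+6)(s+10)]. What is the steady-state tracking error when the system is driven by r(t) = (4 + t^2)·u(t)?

1/3

G(s) has two factors of s in the denominator, so the system is type 2. Treating each term separately:
  • 4: tracked with zero error.
  • t^2: e_ss = 2/K_a with K_a=6 → 1/3.
Total e_ss = 1/3.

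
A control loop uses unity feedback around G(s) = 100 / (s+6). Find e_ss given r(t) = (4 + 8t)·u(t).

infinity

G(s) has no factors of s in the denominator, so the system is type 0. By superposition:
  • 4: e_ss = 4/(1+K_p) with K_p=50/3 → 12/53.
  • 8t: a type-0 system cannot track it, e_ss → ∞.
The unbounded component dominates.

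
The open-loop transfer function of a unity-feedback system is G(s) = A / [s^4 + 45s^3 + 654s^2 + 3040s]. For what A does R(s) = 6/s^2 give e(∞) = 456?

Lowest-order denominator term is 3040s, so the open loop has 1 pole at the origin → type 1 system.
K_v = lim_{s→0} s·G(s) = A / 3040 = (1/3040)·A.
e_ss = 6/K_v = 456 ⇒ K_v = 1/76 ⇒ A = (1/76)/(1/3040) = 40.

40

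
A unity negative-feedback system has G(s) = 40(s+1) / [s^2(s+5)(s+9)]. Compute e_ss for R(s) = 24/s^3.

The open loop has two poles at the origin → type 2 system.
K_a = lim_{s→0} s^2·G(s) = 40·1 / (5·9) = 8/9.
r(t) = 12t^2 gives R(s) = 24/s^3.
e_ss = 24/K_a = 24/(8/9) = 27.

27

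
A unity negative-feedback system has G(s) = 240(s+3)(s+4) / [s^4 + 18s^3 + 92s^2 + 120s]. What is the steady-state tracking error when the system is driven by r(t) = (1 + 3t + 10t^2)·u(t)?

infinity

Factoring s from the denominator leaves a polynomial with constant term 120, so the system is type 1. By superposition:
  • 1: tracked with zero error.
  • 3t: e_ss = 3/K_v with K_v=24 → 0.125.
  • 10t^2: a type-1 system cannot track it, e_ss → ∞.
The unbounded component dominates.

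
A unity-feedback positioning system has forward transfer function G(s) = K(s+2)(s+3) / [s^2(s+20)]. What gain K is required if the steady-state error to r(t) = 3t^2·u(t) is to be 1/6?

The open loop has two poles at the origin → type 2 system.
K_a = lim_{s→0} s^2·G(s) = K·2·3 / (20) = 0.3·K.
e_ss = 6/K_a = 1/6 ⇒ K_a = 36 ⇒ K = 36/0.3 = 120.

120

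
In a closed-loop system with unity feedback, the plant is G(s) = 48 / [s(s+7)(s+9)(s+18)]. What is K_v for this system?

One free integrator in G(s): this is a type 1 system.
K_v = lim_{s→0} s·G(s) = 48 / (7·9·18) = 8/189.

8/189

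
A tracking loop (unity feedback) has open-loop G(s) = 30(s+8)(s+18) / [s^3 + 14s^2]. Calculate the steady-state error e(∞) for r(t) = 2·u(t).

Factoring s^2 from the denominator leaves a polynomial with constant term 14, so the system is type 2.
A type-2 system has K_p = ∞, so it tracks a step input with zero steady-state error.

0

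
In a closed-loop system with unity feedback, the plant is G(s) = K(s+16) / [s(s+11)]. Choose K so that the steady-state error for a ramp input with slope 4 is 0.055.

G(s) has one factor of s in the denominator, so the system is type 1.
K_v = lim_{s→0} s·G(s) = K·16 / (11) = (16/11)·K.
e_ss = 4/K_v = 0.055 ⇒ K_v = 800/11 ⇒ K = (800/11)/(16/11) = 50.

50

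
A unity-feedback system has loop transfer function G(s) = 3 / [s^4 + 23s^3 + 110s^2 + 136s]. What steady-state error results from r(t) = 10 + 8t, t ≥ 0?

Lowest-order denominator term is 136s, so the open loop has 1 pole at the origin → type 1 system. Taking each input component in turn:
  • 10: tracked with zero error.
  • 8t: e_ss = 8/K_v with K_v=3/136 → 1088/3.
Total e_ss = 1088/3.

1088/3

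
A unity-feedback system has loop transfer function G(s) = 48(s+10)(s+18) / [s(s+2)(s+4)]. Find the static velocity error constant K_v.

1080

G(s) has one factor of s in the denominator, so the system is type 1.
K_v = lim_{s→0} s·G(s) = 48·10·18 / (2·4) = 1080.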